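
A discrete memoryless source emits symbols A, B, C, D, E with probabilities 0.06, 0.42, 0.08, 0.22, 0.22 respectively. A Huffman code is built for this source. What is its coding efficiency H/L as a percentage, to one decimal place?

97.2%

Entropy H = −Σ p log₂ p ≈ 2.0218 bits.
Huffman merges: 3/50+2/25→7/50; 7/50+11/50→9/25; 11/50+9/25→29/50; 21/50+29/50→1. L = 52/25 ≈ 2.0800.
Efficiency = H/L = 2.0218/2.0800 = 97.2%.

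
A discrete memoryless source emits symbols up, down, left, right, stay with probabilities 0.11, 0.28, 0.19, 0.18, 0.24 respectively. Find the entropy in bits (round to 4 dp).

2.2592 bits

H = −Σ pᵢ log₂ pᵢ.
−0.11·log₂(0.11) = 0.3503
−0.28·log₂(0.28) = 0.5142
−0.19·log₂(0.19) = 0.4552
−0.18·log₂(0.18) = 0.4453
−0.24·log₂(0.24) = 0.4941
Sum ≈ 2.2592 → 2.2592 bits.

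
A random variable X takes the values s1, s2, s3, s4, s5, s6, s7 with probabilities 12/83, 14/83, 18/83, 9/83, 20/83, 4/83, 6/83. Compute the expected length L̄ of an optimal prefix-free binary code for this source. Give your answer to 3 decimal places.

2.663 bits/symbol

Repeatedly combine the two least-probable nodes; the expected code length is the sum of the merged weights.
merge 4/83 + 6/83 → 10/83
merge 9/83 + 10/83 → 19/83
merge 12/83 + 14/83 → 26/83
merge 18/83 + 19/83 → 37/83
merge 20/83 + 26/83 → 46/83
merge 37/83 + 46/83 → 1
L = 10/83 + 19/83 + 26/83 + 37/83 + 46/83 + 1 = 221/83 ≈ 2.663 bits/symbol.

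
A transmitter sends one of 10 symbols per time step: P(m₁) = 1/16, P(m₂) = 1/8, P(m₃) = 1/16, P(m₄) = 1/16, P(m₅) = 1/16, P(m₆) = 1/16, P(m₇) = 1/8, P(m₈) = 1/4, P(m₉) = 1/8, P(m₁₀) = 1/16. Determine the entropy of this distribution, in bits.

3.125 bits

Each probability is a power of 1/2, so log₂(1/p) is an integer.
H = Σ p·log₂(1/p) = 1/16·4 + 1/8·3 + 1/16·4 + 1/16·4 + 1/16·4 + 1/16·4 + 1/8·3 + 1/4·2 + 1/8·3 + 1/16·4 = 3.125 bits.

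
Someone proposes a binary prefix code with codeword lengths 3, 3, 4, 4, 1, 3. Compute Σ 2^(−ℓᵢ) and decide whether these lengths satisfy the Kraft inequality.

With common denominator 2^4 = 16: Σ 2^(−ℓᵢ) = 2/16 + 2/16 + 1/16 + 1/16 + 8/16 + 2/16 = 16/16 = 1.
Kraft's inequality requires Σ ≤ 1; here Σ = 1 ≤ 1, so such a prefix code exists.

1; yes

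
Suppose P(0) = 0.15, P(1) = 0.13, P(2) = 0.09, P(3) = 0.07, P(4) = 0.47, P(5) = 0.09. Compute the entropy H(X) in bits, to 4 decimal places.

H = −Σ pᵢ log₂ pᵢ.
−0.15·log₂(0.15) = 0.4105
−0.13·log₂(0.13) = 0.3826
−0.09·log₂(0.09) = 0.3127
−0.07·log₂(0.07) = 0.2686
−0.47·log₂(0.47) = 0.5120
−0.09·log₂(0.09) = 0.3127
Sum ≈ 2.1990 → 2.1990 bits.

2.1990 bits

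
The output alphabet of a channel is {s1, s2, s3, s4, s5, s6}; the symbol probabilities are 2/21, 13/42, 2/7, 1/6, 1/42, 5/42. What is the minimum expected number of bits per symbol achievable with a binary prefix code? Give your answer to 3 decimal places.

Repeatedly combine the two least-probable nodes; the expected code length is the sum of the merged weights.
merge 1/42 + 2/21 → 5/42
merge 5/42 + 5/42 → 5/21
merge 1/6 + 5/21 → 17/42
merge 2/7 + 13/42 → 25/42
merge 17/42 + 25/42 → 1
L = 5/42 + 5/21 + 17/42 + 25/42 + 1 = 33/14 ≈ 2.357 bits/symbol.

2.357 bits/symbol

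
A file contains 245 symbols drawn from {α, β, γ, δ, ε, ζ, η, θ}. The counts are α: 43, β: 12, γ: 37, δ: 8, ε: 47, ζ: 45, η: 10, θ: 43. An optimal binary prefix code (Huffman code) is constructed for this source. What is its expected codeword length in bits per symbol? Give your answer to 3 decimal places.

Probabilities are the counts divided by 245.
Repeatedly combine the two least-probable nodes; the expected code length is the sum of the merged weights.
merge 8/245 + 2/49 → 18/245
merge 12/245 + 18/245 → 6/49
merge 6/49 + 37/245 → 67/245
merge 43/245 + 43/245 → 86/245
merge 9/49 + 47/245 → 92/245
merge 67/245 + 86/245 → 153/245
merge 92/245 + 153/245 → 1
L = 18/245 + 6/49 + 67/245 + 86/245 + 92/245 + 153/245 + 1 = 691/245 ≈ 2.820 bits/symbol.

2.820 bits/symbol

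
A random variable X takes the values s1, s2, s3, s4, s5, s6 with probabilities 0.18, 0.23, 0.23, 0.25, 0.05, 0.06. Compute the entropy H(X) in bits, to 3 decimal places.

H = −Σ pᵢ log₂ pᵢ.
−0.18·log₂(0.18) = 0.4453
−0.23·log₂(0.23) = 0.4877
−0.23·log₂(0.23) = 0.4877
−0.25·log₂(0.25) = 0.5000
−0.05·log₂(0.05) = 0.2161
−0.06·log₂(0.06) = 0.2435
Sum ≈ 2.3803 → 2.380 bits.

2.380 bits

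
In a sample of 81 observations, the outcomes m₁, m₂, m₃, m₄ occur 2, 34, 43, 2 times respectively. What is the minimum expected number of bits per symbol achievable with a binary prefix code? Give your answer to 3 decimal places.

1.519 bits/symbol

Probabilities are the counts divided by 81.
Repeatedly combine the two least-probable nodes; the expected code length is the sum of the merged weights.
merge 2/81 + 2/81 → 4/81
merge 4/81 + 34/81 → 38/81
merge 38/81 + 43/81 → 1
L = 4/81 + 38/81 + 1 = 41/27 ≈ 1.519 bits/symbol.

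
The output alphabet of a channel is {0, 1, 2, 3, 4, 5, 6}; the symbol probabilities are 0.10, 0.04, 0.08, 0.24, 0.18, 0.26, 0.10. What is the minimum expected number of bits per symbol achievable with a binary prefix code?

Repeatedly combine the two least-probable nodes; the expected code length is the sum of the merged weights.
merge 1/25 + 2/25 → 3/25
merge 1/10 + 1/10 → 1/5
merge 3/25 + 9/50 → 3/10
merge 1/5 + 6/25 → 11/25
merge 13/50 + 3/10 → 14/25
merge 11/25 + 14/25 → 1
L = 3/25 + 1/5 + 3/10 + 11/25 + 14/25 + 1 = 131/50 = 2.62 bits/symbol.

2.62 bits/symbol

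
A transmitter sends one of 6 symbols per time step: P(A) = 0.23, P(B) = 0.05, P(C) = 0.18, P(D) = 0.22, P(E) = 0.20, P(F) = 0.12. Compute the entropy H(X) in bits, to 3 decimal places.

2.461 bits

H = −Σ pᵢ log₂ pᵢ.
−0.23·log₂(0.23) = 0.4877
−0.05·log₂(0.05) = 0.2161
−0.18·log₂(0.18) = 0.4453
−0.22·log₂(0.22) = 0.4806
−0.20·log₂(0.20) = 0.4644
−0.12·log₂(0.12) = 0.3671
Sum ≈ 2.4611 → 2.461 bits.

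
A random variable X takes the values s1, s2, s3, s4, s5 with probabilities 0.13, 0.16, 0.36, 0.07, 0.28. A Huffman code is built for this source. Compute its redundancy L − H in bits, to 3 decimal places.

Entropy H = −Σ p log₂ p ≈ 2.1191 bits.
Huffman merges: 7/100+13/100→1/5; 4/25+1/5→9/25; 7/25+9/25→16/25; 9/25+16/25→1. L = 11/5 ≈ 2.2000.
L − H = 2.2000 − 2.1191 = 0.081 bits.

0.081 bits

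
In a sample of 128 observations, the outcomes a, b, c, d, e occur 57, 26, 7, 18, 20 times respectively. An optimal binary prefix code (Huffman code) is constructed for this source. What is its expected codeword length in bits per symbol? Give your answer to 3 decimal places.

Probabilities are the counts divided by 128.
Repeatedly combine the two least-probable nodes; the expected code length is the sum of the merged weights.
merge 7/128 + 9/64 → 25/128
merge 5/32 + 25/128 → 45/128
merge 13/64 + 45/128 → 71/128
merge 57/128 + 71/128 → 1
L = 25/128 + 45/128 + 71/128 + 1 = 269/128 ≈ 2.102 bits/symbol.

2.102 bits/symbol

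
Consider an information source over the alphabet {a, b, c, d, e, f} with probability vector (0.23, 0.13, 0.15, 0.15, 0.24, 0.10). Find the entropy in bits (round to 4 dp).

2.5177 bits

H = −Σ pᵢ log₂ pᵢ.
−0.23·log₂(0.23) = 0.4877
−0.13·log₂(0.13) = 0.3826
−0.15·log₂(0.15) = 0.4105
−0.15·log₂(0.15) = 0.4105
−0.24·log₂(0.24) = 0.4941
−0.10·log₂(0.10) = 0.3322
Sum ≈ 2.5177 → 2.5177 bits.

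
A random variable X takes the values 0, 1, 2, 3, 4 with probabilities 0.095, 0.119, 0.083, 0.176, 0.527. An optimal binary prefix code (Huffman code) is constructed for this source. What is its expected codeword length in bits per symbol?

Repeatedly combine the two least-probable nodes; the expected code length is the sum of the merged weights.
merge 83/1000 + 19/200 → 89/500
merge 119/1000 + 22/125 → 59/200
merge 89/500 + 59/200 → 473/1000
merge 473/1000 + 527/1000 → 1
L = 89/500 + 59/200 + 473/1000 + 1 = 973/500 = 1.946 bits/symbol.

1.946 bits/symbol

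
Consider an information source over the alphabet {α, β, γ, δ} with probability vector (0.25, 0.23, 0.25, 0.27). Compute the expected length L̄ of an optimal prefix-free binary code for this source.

Repeatedly combine the two least-probable nodes; the expected code length is the sum of the merged weights.
merge 23/100 + 1/4 → 12/25
merge 1/4 + 27/100 → 13/25
merge 12/25 + 13/25 → 1
L = 12/25 + 13/25 + 1 = 2 bits/symbol.

2 bits/symbol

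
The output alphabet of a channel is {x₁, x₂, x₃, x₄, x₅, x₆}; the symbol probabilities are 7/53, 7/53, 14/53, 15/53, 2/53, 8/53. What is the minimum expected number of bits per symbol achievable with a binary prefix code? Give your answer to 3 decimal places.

2.453 bits/symbol

Repeatedly combine the two least-probable nodes; the expected code length is the sum of the merged weights.
merge 2/53 + 7/53 → 9/53
merge 7/53 + 8/53 → 15/53
merge 9/53 + 14/53 → 23/53
merge 15/53 + 15/53 → 30/53
merge 23/53 + 30/53 → 1
L = 9/53 + 15/53 + 23/53 + 30/53 + 1 = 130/53 ≈ 2.453 bits/symbol.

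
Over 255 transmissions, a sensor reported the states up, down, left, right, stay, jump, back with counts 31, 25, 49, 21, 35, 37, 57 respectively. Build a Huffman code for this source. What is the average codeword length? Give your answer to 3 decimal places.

Probabilities are the counts divided by 255.
Repeatedly combine the two least-probable nodes; the expected code length is the sum of the merged weights.
merge 7/85 + 5/51 → 46/255
merge 31/255 + 7/51 → 22/85
merge 37/255 + 46/255 → 83/255
merge 49/255 + 19/85 → 106/255
merge 22/85 + 83/255 → 149/255
merge 106/255 + 149/255 → 1
L = 46/255 + 22/85 + 83/255 + 106/255 + 149/255 + 1 = 47/17 ≈ 2.765 bits/symbol.

2.765 bits/symbol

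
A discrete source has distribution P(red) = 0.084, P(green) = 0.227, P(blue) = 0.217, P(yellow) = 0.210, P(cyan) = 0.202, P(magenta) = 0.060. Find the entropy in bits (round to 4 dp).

H = −Σ pᵢ log₂ pᵢ.
−0.084·log₂(0.084) = 0.3002
−0.227·log₂(0.227) = 0.4856
−0.217·log₂(0.217) = 0.4783
−0.210·log₂(0.210) = 0.4728
−0.202·log₂(0.202) = 0.4661
−0.060·log₂(0.060) = 0.2435
Sum ≈ 2.4466 → 2.4466 bits.

2.4466 bits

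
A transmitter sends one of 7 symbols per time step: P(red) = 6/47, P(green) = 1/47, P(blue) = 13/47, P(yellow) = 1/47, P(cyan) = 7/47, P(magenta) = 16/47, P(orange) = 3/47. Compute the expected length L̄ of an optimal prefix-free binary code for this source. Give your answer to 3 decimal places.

Repeatedly combine the two least-probable nodes; the expected code length is the sum of the merged weights.
merge 1/47 + 1/47 → 2/47
merge 2/47 + 3/47 → 5/47
merge 5/47 + 6/47 → 11/47
merge 7/47 + 11/47 → 18/47
merge 13/47 + 16/47 → 29/47
merge 18/47 + 29/47 → 1
L = 2/47 + 5/47 + 11/47 + 18/47 + 29/47 + 1 = 112/47 ≈ 2.383 bits/symbol.

2.383 bits/symbol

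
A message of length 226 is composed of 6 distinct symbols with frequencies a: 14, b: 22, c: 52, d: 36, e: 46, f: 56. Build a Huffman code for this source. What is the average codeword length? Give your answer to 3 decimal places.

Probabilities are the counts divided by 226.
Repeatedly combine the two least-probable nodes; the expected code length is the sum of the merged weights.
merge 7/113 + 11/113 → 18/113
merge 18/113 + 18/113 → 36/113
merge 23/113 + 26/113 → 49/113
merge 28/113 + 36/113 → 64/113
merge 49/113 + 64/113 → 1
L = 18/113 + 36/113 + 49/113 + 64/113 + 1 = 280/113 ≈ 2.478 bits/symbol.

2.478 bits/symbol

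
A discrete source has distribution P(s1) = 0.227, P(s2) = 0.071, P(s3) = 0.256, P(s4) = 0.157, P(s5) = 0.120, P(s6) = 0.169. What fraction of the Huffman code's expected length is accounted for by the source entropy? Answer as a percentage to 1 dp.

98.5%

Entropy H = −Σ p log₂ p ≈ 2.4797 bits.
Huffman merges: 71/1000+3/25→191/1000; 157/1000+169/1000→163/500; 191/1000+227/1000→209/500; 32/125+163/500→291/500; 209/500+291/500→1. L = 2517/1000 ≈ 2.5170.
Efficiency = H/L = 2.4797/2.5170 = 98.5%.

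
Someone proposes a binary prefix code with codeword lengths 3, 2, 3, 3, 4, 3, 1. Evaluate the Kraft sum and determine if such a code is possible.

With common denominator 2^4 = 16: Σ 2^(−ℓᵢ) = 2/16 + 4/16 + 2/16 + 2/16 + 1/16 + 2/16 + 8/16 = 21/16 = 1.3125.
Kraft's inequality requires Σ ≤ 1; here Σ = 1.3125 > 1, so no such prefix code exists.

1.3125; no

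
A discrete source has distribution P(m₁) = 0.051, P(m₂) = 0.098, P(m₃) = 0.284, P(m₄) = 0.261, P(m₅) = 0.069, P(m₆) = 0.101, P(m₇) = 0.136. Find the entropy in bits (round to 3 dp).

2.561 bits

H = −Σ pᵢ log₂ pᵢ.
−0.051·log₂(0.051) = 0.2190
−0.098·log₂(0.098) = 0.3284
−0.284·log₂(0.284) = 0.5158
−0.261·log₂(0.261) = 0.5058
−0.069·log₂(0.069) = 0.2662
−0.101·log₂(0.101) = 0.3341
−0.136·log₂(0.136) = 0.3915
Sum ≈ 2.5606 → 2.561 bits.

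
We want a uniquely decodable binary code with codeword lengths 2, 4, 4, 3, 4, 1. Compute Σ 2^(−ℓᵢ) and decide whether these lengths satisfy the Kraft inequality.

1.0625; no

With common denominator 2^4 = 16: Σ 2^(−ℓᵢ) = 4/16 + 1/16 + 1/16 + 2/16 + 1/16 + 8/16 = 17/16 = 1.0625.
Kraft's inequality requires Σ ≤ 1; here Σ = 1.0625 > 1, so no such prefix code exists.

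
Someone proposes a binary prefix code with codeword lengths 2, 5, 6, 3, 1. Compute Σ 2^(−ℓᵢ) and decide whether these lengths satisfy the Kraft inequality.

With common denominator 2^6 = 64: Σ 2^(−ℓᵢ) = 16/64 + 2/64 + 1/64 + 8/64 + 32/64 = 59/64 = 0.921875.
Kraft's inequality requires Σ ≤ 1; here Σ = 0.921875 ≤ 1, so such a prefix code exists.

0.921875; yes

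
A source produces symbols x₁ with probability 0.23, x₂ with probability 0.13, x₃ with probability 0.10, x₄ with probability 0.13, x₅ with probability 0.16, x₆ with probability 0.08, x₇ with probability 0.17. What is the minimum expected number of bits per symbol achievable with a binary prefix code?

Repeatedly combine the two least-probable nodes; the expected code length is the sum of the merged weights.
merge 2/25 + 1/10 → 9/50
merge 13/100 + 13/100 → 13/50
merge 4/25 + 17/100 → 33/100
merge 9/50 + 23/100 → 41/100
merge 13/50 + 33/100 → 59/100
merge 41/100 + 59/100 → 1
L = 9/50 + 13/50 + 33/100 + 41/100 + 59/100 + 1 = 277/100 = 2.77 bits/symbol.

2.77 bits/symbol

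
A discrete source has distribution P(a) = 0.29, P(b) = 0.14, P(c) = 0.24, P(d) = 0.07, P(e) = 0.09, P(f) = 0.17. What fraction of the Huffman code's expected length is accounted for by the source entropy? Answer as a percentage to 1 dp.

Entropy H = −Σ p log₂ p ≈ 2.4249 bits.
Huffman merges: 7/100+9/100→4/25; 7/50+4/25→3/10; 17/100+6/25→41/100; 29/100+3/10→59/100; 41/100+59/100→1. L = 123/50 ≈ 2.4600.
Efficiency = H/L = 2.4249/2.4600 = 98.6%.

98.6%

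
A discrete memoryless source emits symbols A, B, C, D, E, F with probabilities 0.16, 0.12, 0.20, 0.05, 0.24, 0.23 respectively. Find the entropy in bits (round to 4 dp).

2.4524 bits

H = −Σ pᵢ log₂ pᵢ.
−0.16·log₂(0.16) = 0.4230
−0.12·log₂(0.12) = 0.3671
−0.20·log₂(0.20) = 0.4644
−0.05·log₂(0.05) = 0.2161
−0.24·log₂(0.24) = 0.4941
−0.23·log₂(0.23) = 0.4877
Sum ≈ 2.4524 → 2.4524 bits.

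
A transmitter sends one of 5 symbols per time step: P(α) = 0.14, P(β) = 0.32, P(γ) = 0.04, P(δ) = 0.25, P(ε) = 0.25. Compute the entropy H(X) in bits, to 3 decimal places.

2.109 bits

H = −Σ pᵢ log₂ pᵢ.
−0.14·log₂(0.14) = 0.3971
−0.32·log₂(0.32) = 0.5260
−0.04·log₂(0.04) = 0.1858
−0.25·log₂(0.25) = 0.5000
−0.25·log₂(0.25) = 0.5000
Sum ≈ 2.1089 → 2.109 bits.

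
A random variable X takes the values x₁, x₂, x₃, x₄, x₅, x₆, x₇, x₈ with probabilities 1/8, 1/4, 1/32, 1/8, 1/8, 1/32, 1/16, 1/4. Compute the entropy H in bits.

2.6875 bits

Each probability is a power of 1/2, so log₂(1/p) is an integer.
H = Σ p·log₂(1/p) = 1/8·3 + 1/4·2 + 1/32·5 + 1/8·3 + 1/8·3 + 1/32·5 + 1/16·4 + 1/4·2 = 2.6875 bits.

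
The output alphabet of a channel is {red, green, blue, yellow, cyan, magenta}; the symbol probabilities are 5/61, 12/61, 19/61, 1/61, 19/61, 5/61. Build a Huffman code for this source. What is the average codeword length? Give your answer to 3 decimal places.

2.279 bits/symbol

Repeatedly combine the two least-probable nodes; the expected code length is the sum of the merged weights.
merge 1/61 + 5/61 → 6/61
merge 5/61 + 6/61 → 11/61
merge 11/61 + 12/61 → 23/61
merge 19/61 + 19/61 → 38/61
merge 23/61 + 38/61 → 1
L = 6/61 + 11/61 + 23/61 + 38/61 + 1 = 139/61 ≈ 2.279 bits/symbol.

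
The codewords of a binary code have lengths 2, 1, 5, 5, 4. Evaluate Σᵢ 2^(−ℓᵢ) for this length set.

0.875

With common denominator 2^5 = 32: Σ 2^(−ℓᵢ) = 8/32 + 16/32 + 1/32 + 1/32 + 2/32 = 28/32 = 0.875.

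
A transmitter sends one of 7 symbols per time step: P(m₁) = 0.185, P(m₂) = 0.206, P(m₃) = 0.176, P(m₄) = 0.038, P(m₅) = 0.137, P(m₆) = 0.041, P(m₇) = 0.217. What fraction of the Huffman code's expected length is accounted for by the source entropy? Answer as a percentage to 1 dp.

Entropy H = −Σ p log₂ p ≈ 2.6004 bits.
Huffman merges: 19/500+41/1000→79/1000; 79/1000+137/1000→27/125; 22/125+37/200→361/1000; 103/500+27/125→211/500; 217/1000+361/1000→289/500; 211/500+289/500→1. L = 332/125 ≈ 2.6560.
Efficiency = H/L = 2.6004/2.6560 = 97.9%.

97.9%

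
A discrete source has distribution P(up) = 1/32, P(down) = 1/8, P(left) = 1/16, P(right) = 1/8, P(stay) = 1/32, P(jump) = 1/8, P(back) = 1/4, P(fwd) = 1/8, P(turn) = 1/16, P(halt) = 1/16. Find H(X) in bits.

3.0625 bits

Each probability is a power of 1/2, so log₂(1/p) is an integer.
H = Σ p·log₂(1/p) = 1/32·5 + 1/8·3 + 1/16·4 + 1/8·3 + 1/32·5 + 1/8·3 + 1/4·2 + 1/8·3 + 1/16·4 + 1/16·4 = 3.0625 bits.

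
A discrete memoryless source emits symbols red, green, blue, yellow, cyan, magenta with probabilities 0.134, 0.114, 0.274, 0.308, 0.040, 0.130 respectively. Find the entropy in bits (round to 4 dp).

H = −Σ pᵢ log₂ pᵢ.
−0.134·log₂(0.134) = 0.3886
−0.114·log₂(0.114) = 0.3571
−0.274·log₂(0.274) = 0.5118
−0.308·log₂(0.308) = 0.5233
−0.040·log₂(0.040) = 0.1858
−0.130·log₂(0.130) = 0.3826
Sum ≈ 2.3492 → 2.3492 bits.

2.3492 bits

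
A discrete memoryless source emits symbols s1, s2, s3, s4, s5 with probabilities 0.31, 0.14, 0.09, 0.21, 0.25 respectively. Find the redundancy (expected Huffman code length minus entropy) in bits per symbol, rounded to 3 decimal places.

0.024 bits

Entropy H = −Σ p log₂ p ≈ 2.2064 bits.
Huffman merges: 9/100+7/50→23/100; 21/100+23/100→11/25; 1/4+31/100→14/25; 11/25+14/25→1. L = 223/100 ≈ 2.2300.
L − H = 2.2300 − 2.2064 = 0.024 bits.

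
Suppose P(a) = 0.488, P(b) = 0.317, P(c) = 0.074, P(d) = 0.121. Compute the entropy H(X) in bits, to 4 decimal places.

1.6772 bits

H = −Σ pᵢ log₂ pᵢ.
−0.488·log₂(0.488) = 0.5051
−0.317·log₂(0.317) = 0.5254
−0.074·log₂(0.074) = 0.2780
−0.121·log₂(0.121) = 0.3687
Sum ≈ 1.6772 → 1.6772 bits.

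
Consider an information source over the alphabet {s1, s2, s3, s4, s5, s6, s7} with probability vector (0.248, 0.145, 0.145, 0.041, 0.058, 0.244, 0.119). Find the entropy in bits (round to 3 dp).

H = −Σ pᵢ log₂ pᵢ.
−0.248·log₂(0.248) = 0.4989
−0.145·log₂(0.145) = 0.4040
−0.145·log₂(0.145) = 0.4040
−0.041·log₂(0.041) = 0.1889
−0.058·log₂(0.058) = 0.2383
−0.244·log₂(0.244) = 0.4966
−0.119·log₂(0.119) = 0.3654
Sum ≈ 2.5960 → 2.596 bits.

2.596 bits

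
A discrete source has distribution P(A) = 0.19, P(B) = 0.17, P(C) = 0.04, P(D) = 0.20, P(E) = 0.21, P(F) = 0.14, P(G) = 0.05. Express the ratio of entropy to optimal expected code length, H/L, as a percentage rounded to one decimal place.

98.0%

Entropy H = −Σ p log₂ p ≈ 2.6260 bits.
Huffman merges: 1/25+1/20→9/100; 9/100+7/50→23/100; 17/100+19/100→9/25; 1/5+21/100→41/100; 23/100+9/25→59/100; 41/100+59/100→1. L = 67/25 ≈ 2.6800.
Efficiency = H/L = 2.6260/2.6800 = 98.0%.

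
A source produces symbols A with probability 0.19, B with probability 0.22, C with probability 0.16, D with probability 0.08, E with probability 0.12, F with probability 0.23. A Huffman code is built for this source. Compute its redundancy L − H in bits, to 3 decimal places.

0.045 bits

Entropy H = −Σ p log₂ p ≈ 2.5051 bits.
Huffman merges: 2/25+3/25→1/5; 4/25+19/100→7/20; 1/5+11/50→21/50; 23/100+7/20→29/50; 21/50+29/50→1. L = 51/20 ≈ 2.5500.
L − H = 2.5500 − 2.5051 = 0.045 bits.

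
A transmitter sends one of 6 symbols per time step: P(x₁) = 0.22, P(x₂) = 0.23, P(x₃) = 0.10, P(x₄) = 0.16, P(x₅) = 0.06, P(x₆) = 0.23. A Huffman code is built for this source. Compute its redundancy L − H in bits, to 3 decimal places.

0.025 bits

Entropy H = −Σ p log₂ p ≈ 2.4547 bits.
Huffman merges: 3/50+1/10→4/25; 4/25+4/25→8/25; 11/50+23/100→9/20; 23/100+8/25→11/20; 9/20+11/20→1. L = 62/25 ≈ 2.4800.
L − H = 2.4800 − 2.4547 = 0.025 bits.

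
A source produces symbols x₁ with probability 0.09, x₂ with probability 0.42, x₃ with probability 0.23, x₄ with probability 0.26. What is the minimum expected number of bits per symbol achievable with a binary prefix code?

1.9 bits/symbol

Repeatedly combine the two least-probable nodes; the expected code length is the sum of the merged weights.
merge 9/100 + 23/100 → 8/25
merge 13/50 + 8/25 → 29/50
merge 21/50 + 29/50 → 1
L = 8/25 + 29/50 + 1 = 19/10 = 1.9 bits/symbol.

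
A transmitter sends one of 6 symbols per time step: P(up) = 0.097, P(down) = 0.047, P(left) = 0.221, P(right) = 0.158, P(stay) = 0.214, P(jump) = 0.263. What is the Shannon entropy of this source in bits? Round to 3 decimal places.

H = −Σ pᵢ log₂ pᵢ.
−0.097·log₂(0.097) = 0.3265
−0.047·log₂(0.047) = 0.2073
−0.221·log₂(0.221) = 0.4813
−0.158·log₂(0.158) = 0.4206
−0.214·log₂(0.214) = 0.4760
−0.263·log₂(0.263) = 0.5068
Sum ≈ 2.4185 → 2.418 bits.

2.418 bits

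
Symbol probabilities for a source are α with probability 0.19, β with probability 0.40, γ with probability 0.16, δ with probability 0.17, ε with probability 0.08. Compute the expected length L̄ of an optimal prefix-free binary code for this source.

2.2 bits/symbol

Repeatedly combine the two least-probable nodes; the expected code length is the sum of the merged weights.
merge 2/25 + 4/25 → 6/25
merge 17/100 + 19/100 → 9/25
merge 6/25 + 9/25 → 3/5
merge 2/5 + 3/5 → 1
L = 6/25 + 9/25 + 3/5 + 1 = 11/5 = 2.2 bits/symbol.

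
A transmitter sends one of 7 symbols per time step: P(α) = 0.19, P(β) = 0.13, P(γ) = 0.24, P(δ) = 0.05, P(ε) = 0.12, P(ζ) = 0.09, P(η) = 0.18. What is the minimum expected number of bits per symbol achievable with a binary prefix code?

Repeatedly combine the two least-probable nodes; the expected code length is the sum of the merged weights.
merge 1/20 + 9/100 → 7/50
merge 3/25 + 13/100 → 1/4
merge 7/50 + 9/50 → 8/25
merge 19/100 + 6/25 → 43/100
merge 1/4 + 8/25 → 57/100
merge 43/100 + 57/100 → 1
L = 7/50 + 1/4 + 8/25 + 43/100 + 57/100 + 1 = 271/100 = 2.71 bits/symbol.

2.71 bits/symbol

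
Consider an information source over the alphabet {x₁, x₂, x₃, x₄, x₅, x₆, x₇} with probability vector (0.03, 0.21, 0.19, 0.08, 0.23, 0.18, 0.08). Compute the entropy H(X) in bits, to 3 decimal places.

2.596 bits

H = −Σ pᵢ log₂ pᵢ.
−0.03·log₂(0.03) = 0.1518
−0.21·log₂(0.21) = 0.4728
−0.19·log₂(0.19) = 0.4552
−0.08·log₂(0.08) = 0.2915
−0.23·log₂(0.23) = 0.4877
−0.18·log₂(0.18) = 0.4453
−0.08·log₂(0.08) = 0.2915
Sum ≈ 2.5958 → 2.596 bits.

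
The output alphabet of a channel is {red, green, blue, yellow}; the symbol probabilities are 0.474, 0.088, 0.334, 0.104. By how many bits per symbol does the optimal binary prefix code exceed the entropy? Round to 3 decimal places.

0.031 bits

Entropy H = −Σ p log₂ p ≈ 1.6871 bits.
Huffman merges: 11/125+13/125→24/125; 24/125+167/500→263/500; 237/500+263/500→1. L = 859/500 ≈ 1.7180.
L − H = 1.7180 − 1.6871 = 0.031 bits.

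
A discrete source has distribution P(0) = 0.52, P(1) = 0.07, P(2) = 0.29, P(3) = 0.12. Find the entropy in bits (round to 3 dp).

H = −Σ pᵢ log₂ pᵢ.
−0.52·log₂(0.52) = 0.4906
−0.07·log₂(0.07) = 0.2686
−0.29·log₂(0.29) = 0.5179
−0.12·log₂(0.12) = 0.3671
Sum ≈ 1.6441 → 1.644 bits.

1.644 bits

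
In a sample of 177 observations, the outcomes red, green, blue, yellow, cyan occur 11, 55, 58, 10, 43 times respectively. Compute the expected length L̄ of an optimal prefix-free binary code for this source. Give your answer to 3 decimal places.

2.119 bits/symbol

Probabilities are the counts divided by 177.
Repeatedly combine the two least-probable nodes; the expected code length is the sum of the merged weights.
merge 10/177 + 11/177 → 7/59
merge 7/59 + 43/177 → 64/177
merge 55/177 + 58/177 → 113/177
merge 64/177 + 113/177 → 1
L = 7/59 + 64/177 + 113/177 + 1 = 125/59 ≈ 2.119 bits/symbol.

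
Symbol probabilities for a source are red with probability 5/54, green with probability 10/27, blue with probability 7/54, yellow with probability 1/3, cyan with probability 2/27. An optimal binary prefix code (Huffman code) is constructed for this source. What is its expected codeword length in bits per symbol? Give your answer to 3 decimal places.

Repeatedly combine the two least-probable nodes; the expected code length is the sum of the merged weights.
merge 2/27 + 5/54 → 1/6
merge 7/54 + 1/6 → 8/27
merge 8/27 + 1/3 → 17/27
merge 10/27 + 17/27 → 1
L = 1/6 + 8/27 + 17/27 + 1 = 113/54 ≈ 2.093 bits/symbol.

2.093 bits/symbol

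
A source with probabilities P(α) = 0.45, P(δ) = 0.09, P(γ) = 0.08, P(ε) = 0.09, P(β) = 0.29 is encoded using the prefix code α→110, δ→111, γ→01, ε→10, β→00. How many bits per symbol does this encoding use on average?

2.54 bits/symbol

L̄ = Σ pᵢ·ℓᵢ = 0.45·3 + 0.09·3 + 0.08·2 + 0.09·2 + 0.29·2 = 2.54 bits/symbol.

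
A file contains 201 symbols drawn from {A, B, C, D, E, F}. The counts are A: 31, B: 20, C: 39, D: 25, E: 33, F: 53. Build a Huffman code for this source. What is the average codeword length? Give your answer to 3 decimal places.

Probabilities are the counts divided by 201.
Repeatedly combine the two least-probable nodes; the expected code length is the sum of the merged weights.
merge 20/201 + 25/201 → 15/67
merge 31/201 + 11/67 → 64/201
merge 13/67 + 15/67 → 28/67
merge 53/201 + 64/201 → 39/67
merge 28/67 + 39/67 → 1
L = 15/67 + 64/201 + 28/67 + 39/67 + 1 = 511/201 ≈ 2.542 bits/symbol.

2.542 bits/symbol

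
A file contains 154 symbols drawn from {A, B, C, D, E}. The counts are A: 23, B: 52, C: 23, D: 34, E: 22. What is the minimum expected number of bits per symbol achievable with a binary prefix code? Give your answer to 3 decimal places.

2.292 bits/symbol

Probabilities are the counts divided by 154.
Repeatedly combine the two least-probable nodes; the expected code length is the sum of the merged weights.
merge 1/7 + 23/154 → 45/154
merge 23/154 + 17/77 → 57/154
merge 45/154 + 26/77 → 97/154
merge 57/154 + 97/154 → 1
L = 45/154 + 57/154 + 97/154 + 1 = 353/154 ≈ 2.292 bits/symbol.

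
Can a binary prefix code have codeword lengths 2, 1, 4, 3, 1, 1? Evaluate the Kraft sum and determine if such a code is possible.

With common denominator 2^4 = 16: Σ 2^(−ℓᵢ) = 4/16 + 8/16 + 1/16 + 2/16 + 8/16 + 8/16 = 31/16 = 1.9375.
Kraft's inequality requires Σ ≤ 1; here Σ = 1.9375 > 1, so no such prefix code exists.

1.9375; no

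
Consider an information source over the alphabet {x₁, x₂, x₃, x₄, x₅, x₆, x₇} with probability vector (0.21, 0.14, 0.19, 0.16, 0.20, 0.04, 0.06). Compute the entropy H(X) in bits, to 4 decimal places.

H = −Σ pᵢ log₂ pᵢ.
−0.21·log₂(0.21) = 0.4728
−0.14·log₂(0.14) = 0.3971
−0.19·log₂(0.19) = 0.4552
−0.16·log₂(0.16) = 0.4230
−0.20·log₂(0.20) = 0.4644
−0.04·log₂(0.04) = 0.1858
−0.06·log₂(0.06) = 0.2435
Sum ≈ 2.6419 → 2.6419 bits.

2.6419 bits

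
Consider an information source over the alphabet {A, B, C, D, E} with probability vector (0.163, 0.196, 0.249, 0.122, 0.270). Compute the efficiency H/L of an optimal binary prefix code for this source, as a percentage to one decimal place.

99.2%

Entropy H = −Σ p log₂ p ≈ 2.2671 bits.
Huffman merges: 61/500+163/1000→57/200; 49/250+249/1000→89/200; 27/100+57/200→111/200; 89/200+111/200→1. L = 457/200 ≈ 2.2850.
Efficiency = H/L = 2.2671/2.2850 = 99.2%.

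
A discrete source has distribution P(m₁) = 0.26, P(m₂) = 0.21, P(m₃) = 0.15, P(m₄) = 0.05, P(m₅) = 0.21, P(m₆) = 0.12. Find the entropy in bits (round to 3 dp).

H = −Σ pᵢ log₂ pᵢ.
−0.26·log₂(0.26) = 0.5053
−0.21·log₂(0.21) = 0.4728
−0.15·log₂(0.15) = 0.4105
−0.05·log₂(0.05) = 0.2161
−0.21·log₂(0.21) = 0.4728
−0.12·log₂(0.12) = 0.3671
Sum ≈ 2.4446 → 2.445 bits.

2.445 bits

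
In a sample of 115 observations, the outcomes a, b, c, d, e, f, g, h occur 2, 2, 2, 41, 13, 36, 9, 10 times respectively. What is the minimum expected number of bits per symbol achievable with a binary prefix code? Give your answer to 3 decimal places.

Probabilities are the counts divided by 115.
Repeatedly combine the two least-probable nodes; the expected code length is the sum of the merged weights.
merge 2/115 + 2/115 → 4/115
merge 2/115 + 4/115 → 6/115
merge 6/115 + 9/115 → 3/23
merge 2/23 + 13/115 → 1/5
merge 3/23 + 1/5 → 38/115
merge 36/115 + 38/115 → 74/115
merge 41/115 + 74/115 → 1
L = 4/115 + 6/115 + 3/23 + 1/5 + 38/115 + 74/115 + 1 = 55/23 ≈ 2.391 bits/symbol.

2.391 bits/symbol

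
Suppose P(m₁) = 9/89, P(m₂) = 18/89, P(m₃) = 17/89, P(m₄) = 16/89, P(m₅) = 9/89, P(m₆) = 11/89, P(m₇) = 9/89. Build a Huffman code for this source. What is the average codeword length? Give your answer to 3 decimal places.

2.798 bits/symbol

Repeatedly combine the two least-probable nodes; the expected code length is the sum of the merged weights.
merge 9/89 + 9/89 → 18/89
merge 9/89 + 11/89 → 20/89
merge 16/89 + 17/89 → 33/89
merge 18/89 + 18/89 → 36/89
merge 20/89 + 33/89 → 53/89
merge 36/89 + 53/89 → 1
L = 18/89 + 20/89 + 33/89 + 36/89 + 53/89 + 1 = 249/89 ≈ 2.798 bits/symbol.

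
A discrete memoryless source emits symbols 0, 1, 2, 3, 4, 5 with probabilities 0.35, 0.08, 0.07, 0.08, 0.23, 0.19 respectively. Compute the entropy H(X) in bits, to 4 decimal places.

H = −Σ pᵢ log₂ pᵢ.
−0.35·log₂(0.35) = 0.5301
−0.08·log₂(0.08) = 0.2915
−0.07·log₂(0.07) = 0.2686
−0.08·log₂(0.08) = 0.2915
−0.23·log₂(0.23) = 0.4877
−0.19·log₂(0.19) = 0.4552
Sum ≈ 2.3246 → 2.3246 bits.

2.3246 bits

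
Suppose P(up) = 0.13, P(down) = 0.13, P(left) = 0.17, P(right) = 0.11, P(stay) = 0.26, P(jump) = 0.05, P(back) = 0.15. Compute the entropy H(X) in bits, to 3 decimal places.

2.682 bits

H = −Σ pᵢ log₂ pᵢ.
−0.13·log₂(0.13) = 0.3826
−0.13·log₂(0.13) = 0.3826
−0.17·log₂(0.17) = 0.4346
−0.11·log₂(0.11) = 0.3503
−0.26·log₂(0.26) = 0.5053
−0.05·log₂(0.05) = 0.2161
−0.15·log₂(0.15) = 0.4105
Sum ≈ 2.6821 → 2.682 bits.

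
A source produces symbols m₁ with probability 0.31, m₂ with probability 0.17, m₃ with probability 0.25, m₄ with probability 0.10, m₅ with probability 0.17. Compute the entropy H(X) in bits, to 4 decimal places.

H = −Σ pᵢ log₂ pᵢ.
−0.31·log₂(0.31) = 0.5238
−0.17·log₂(0.17) = 0.4346
−0.25·log₂(0.25) = 0.5000
−0.10·log₂(0.10) = 0.3322
−0.17·log₂(0.17) = 0.4346
Sum ≈ 2.2252 → 2.2252 bits.

2.2252 bits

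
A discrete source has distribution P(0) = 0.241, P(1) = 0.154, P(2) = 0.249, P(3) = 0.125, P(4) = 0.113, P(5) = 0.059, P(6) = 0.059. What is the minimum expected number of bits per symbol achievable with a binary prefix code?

2.628 bits/symbol

Repeatedly combine the two least-probable nodes; the expected code length is the sum of the merged weights.
merge 59/1000 + 59/1000 → 59/500
merge 113/1000 + 59/500 → 231/1000
merge 1/8 + 77/500 → 279/1000
merge 231/1000 + 241/1000 → 59/125
merge 249/1000 + 279/1000 → 66/125
merge 59/125 + 66/125 → 1
L = 59/500 + 231/1000 + 279/1000 + 59/125 + 66/125 + 1 = 657/250 = 2.628 bits/symbol.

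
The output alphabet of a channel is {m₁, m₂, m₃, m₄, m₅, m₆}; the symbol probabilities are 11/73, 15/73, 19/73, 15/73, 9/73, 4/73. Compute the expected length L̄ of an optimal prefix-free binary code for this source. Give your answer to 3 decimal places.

2.507 bits/symbol

Repeatedly combine the two least-probable nodes; the expected code length is the sum of the merged weights.
merge 4/73 + 9/73 → 13/73
merge 11/73 + 13/73 → 24/73
merge 15/73 + 15/73 → 30/73
merge 19/73 + 24/73 → 43/73
merge 30/73 + 43/73 → 1
L = 13/73 + 24/73 + 30/73 + 43/73 + 1 = 183/73 ≈ 2.507 bits/symbol.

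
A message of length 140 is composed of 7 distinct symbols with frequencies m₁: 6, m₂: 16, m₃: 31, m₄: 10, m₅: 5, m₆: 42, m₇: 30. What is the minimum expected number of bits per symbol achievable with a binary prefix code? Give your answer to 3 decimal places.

2.493 bits/symbol

Probabilities are the counts divided by 140.
Repeatedly combine the two least-probable nodes; the expected code length is the sum of the merged weights.
merge 1/28 + 3/70 → 11/140
merge 1/14 + 11/140 → 3/20
merge 4/35 + 3/20 → 37/140
merge 3/14 + 31/140 → 61/140
merge 37/140 + 3/10 → 79/140
merge 61/140 + 79/140 → 1
L = 11/140 + 3/20 + 37/140 + 61/140 + 79/140 + 1 = 349/140 ≈ 2.493 bits/symbol.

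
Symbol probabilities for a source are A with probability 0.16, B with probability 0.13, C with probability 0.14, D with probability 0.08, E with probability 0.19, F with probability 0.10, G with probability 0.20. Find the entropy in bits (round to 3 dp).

H = −Σ pᵢ log₂ pᵢ.
−0.16·log₂(0.16) = 0.4230
−0.13·log₂(0.13) = 0.3826
−0.14·log₂(0.14) = 0.3971
−0.08·log₂(0.08) = 0.2915
−0.19·log₂(0.19) = 0.4552
−0.10·log₂(0.10) = 0.3322
−0.20·log₂(0.20) = 0.4644
Sum ≈ 2.7461 → 2.746 bits.

2.746 bits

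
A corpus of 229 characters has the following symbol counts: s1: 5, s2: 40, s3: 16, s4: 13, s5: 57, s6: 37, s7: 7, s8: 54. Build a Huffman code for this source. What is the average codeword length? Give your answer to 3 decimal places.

2.677 bits/symbol

Probabilities are the counts divided by 229.
Repeatedly combine the two least-probable nodes; the expected code length is the sum of the merged weights.
merge 5/229 + 7/229 → 12/229
merge 12/229 + 13/229 → 25/229
merge 16/229 + 25/229 → 41/229
merge 37/229 + 40/229 → 77/229
merge 41/229 + 54/229 → 95/229
merge 57/229 + 77/229 → 134/229
merge 95/229 + 134/229 → 1
L = 12/229 + 25/229 + 41/229 + 77/229 + 95/229 + 134/229 + 1 = 613/229 ≈ 2.677 bits/symbol.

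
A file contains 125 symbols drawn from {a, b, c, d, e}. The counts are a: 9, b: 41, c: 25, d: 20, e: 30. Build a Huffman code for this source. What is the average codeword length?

2.232 bits/symbol

Probabilities are the counts divided by 125.
Repeatedly combine the two least-probable nodes; the expected code length is the sum of the merged weights.
merge 9/125 + 4/25 → 29/125
merge 1/5 + 29/125 → 54/125
merge 6/25 + 41/125 → 71/125
merge 54/125 + 71/125 → 1
L = 29/125 + 54/125 + 71/125 + 1 = 279/125 = 2.232 bits/symbol.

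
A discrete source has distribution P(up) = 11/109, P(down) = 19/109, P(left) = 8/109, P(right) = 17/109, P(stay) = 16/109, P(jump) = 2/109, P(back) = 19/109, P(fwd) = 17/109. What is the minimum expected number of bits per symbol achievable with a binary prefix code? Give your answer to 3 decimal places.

Repeatedly combine the two least-probable nodes; the expected code length is the sum of the merged weights.
merge 2/109 + 8/109 → 10/109
merge 10/109 + 11/109 → 21/109
merge 16/109 + 17/109 → 33/109
merge 17/109 + 19/109 → 36/109
merge 19/109 + 21/109 → 40/109
merge 33/109 + 36/109 → 69/109
merge 40/109 + 69/109 → 1
L = 10/109 + 21/109 + 33/109 + 36/109 + 40/109 + 69/109 + 1 = 318/109 ≈ 2.917 bits/symbol.

2.917 bits/symbol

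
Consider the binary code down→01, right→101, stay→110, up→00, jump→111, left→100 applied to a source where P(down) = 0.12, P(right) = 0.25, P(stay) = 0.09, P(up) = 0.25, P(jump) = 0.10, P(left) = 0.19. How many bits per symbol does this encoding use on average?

2.63 bits/symbol

L̄ = Σ pᵢ·ℓᵢ = 0.12·2 + 0.25·3 + 0.09·3 + 0.25·2 + 0.10·3 + 0.19·3 = 2.63 bits/symbol.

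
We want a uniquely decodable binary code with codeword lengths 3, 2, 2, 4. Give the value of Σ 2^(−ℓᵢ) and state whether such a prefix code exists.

With common denominator 2^4 = 16: Σ 2^(−ℓᵢ) = 2/16 + 4/16 + 4/16 + 1/16 = 11/16 = 0.6875.
Kraft's inequality requires Σ ≤ 1; here Σ = 0.6875 ≤ 1, so such a prefix code exists.

0.6875; yes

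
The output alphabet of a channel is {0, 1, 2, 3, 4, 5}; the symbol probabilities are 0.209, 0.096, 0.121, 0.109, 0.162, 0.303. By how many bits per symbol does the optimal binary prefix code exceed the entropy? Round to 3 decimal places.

0.027 bits

Entropy H = −Σ p log₂ p ≈ 2.4611 bits.
Huffman merges: 12/125+109/1000→41/200; 121/1000+81/500→283/1000; 41/200+209/1000→207/500; 283/1000+303/1000→293/500; 207/500+293/500→1. L = 311/125 ≈ 2.4880.
L − H = 2.4880 − 2.4611 = 0.027 bits.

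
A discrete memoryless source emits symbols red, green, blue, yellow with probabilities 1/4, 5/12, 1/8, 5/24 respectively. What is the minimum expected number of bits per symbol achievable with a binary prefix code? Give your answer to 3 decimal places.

1.917 bits/symbol

Repeatedly combine the two least-probable nodes; the expected code length is the sum of the merged weights.
merge 1/8 + 5/24 → 1/3
merge 1/4 + 1/3 → 7/12
merge 5/12 + 7/12 → 1
L = 1/3 + 7/12 + 1 = 23/12 ≈ 1.917 bits/symbol.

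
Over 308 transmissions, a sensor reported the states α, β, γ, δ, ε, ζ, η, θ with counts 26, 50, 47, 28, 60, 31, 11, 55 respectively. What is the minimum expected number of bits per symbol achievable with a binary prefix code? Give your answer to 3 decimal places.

2.925 bits/symbol

Probabilities are the counts divided by 308.
Repeatedly combine the two least-probable nodes; the expected code length is the sum of the merged weights.
merge 1/28 + 13/154 → 37/308
merge 1/11 + 31/308 → 59/308
merge 37/308 + 47/308 → 3/11
merge 25/154 + 5/28 → 15/44
merge 59/308 + 15/77 → 17/44
merge 3/11 + 15/44 → 27/44
merge 17/44 + 27/44 → 1
L = 37/308 + 59/308 + 3/11 + 15/44 + 17/44 + 27/44 + 1 = 901/308 ≈ 2.925 bits/symbol.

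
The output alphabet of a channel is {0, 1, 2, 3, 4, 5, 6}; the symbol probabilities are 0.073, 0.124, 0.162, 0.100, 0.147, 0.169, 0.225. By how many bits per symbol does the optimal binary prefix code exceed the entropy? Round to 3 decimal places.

0.044 bits

Entropy H = −Σ p log₂ p ≈ 2.7310 bits.
Huffman merges: 73/1000+1/10→173/1000; 31/250+147/1000→271/1000; 81/500+169/1000→331/1000; 173/1000+9/40→199/500; 271/1000+331/1000→301/500; 199/500+301/500→1. L = 111/40 ≈ 2.7750.
L − H = 2.7750 − 2.7310 = 0.044 bits.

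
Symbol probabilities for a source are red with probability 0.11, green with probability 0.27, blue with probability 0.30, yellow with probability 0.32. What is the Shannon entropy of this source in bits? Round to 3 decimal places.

H = −Σ pᵢ log₂ pᵢ.
−0.11·log₂(0.11) = 0.3503
−0.27·log₂(0.27) = 0.5100
−0.30·log₂(0.30) = 0.5211
−0.32·log₂(0.32) = 0.5260
Sum ≈ 1.9074 → 1.907 bits.

1.907 bits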